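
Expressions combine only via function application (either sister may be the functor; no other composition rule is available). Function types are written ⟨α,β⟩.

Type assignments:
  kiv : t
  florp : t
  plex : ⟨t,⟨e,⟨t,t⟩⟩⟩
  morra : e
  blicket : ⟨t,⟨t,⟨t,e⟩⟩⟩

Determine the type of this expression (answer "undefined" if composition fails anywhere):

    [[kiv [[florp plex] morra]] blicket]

[florp plex]: functor plex : ⟨t,⟨e,⟨t,t⟩⟩⟩, argument florp : t; result ⟨e,⟨t,t⟩⟩.
[[florp plex] morra]: functor [florp plex] : ⟨e,⟨t,t⟩⟩, argument morra : e; result ⟨t,t⟩.
[kiv [[florp plex] morra]]: functor [[florp plex] morra] : ⟨t,t⟩, argument kiv : t; result t.
[[kiv [[florp plex] morra]] blicket]: functor blicket : ⟨t,⟨t,⟨t,e⟩⟩⟩, argument [kiv [[florp plex] morra]] : t; result ⟨t,⟨t,e⟩⟩.

⟨t,⟨t,e⟩⟩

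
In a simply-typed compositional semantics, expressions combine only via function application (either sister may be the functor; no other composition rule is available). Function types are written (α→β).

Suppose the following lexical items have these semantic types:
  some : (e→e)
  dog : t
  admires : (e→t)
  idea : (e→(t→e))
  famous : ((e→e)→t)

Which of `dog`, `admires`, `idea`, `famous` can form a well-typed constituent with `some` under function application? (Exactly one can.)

dog : t — no; some wants e, and dog wants nothing (atomic).
admires : (e→t) — no; some wants e, and admires wants e.
idea : (e→(t→e)) — no; some wants e, and idea wants e.
famous — combines: famous : ((e→e)→t) takes some : (e→e) as argument, giving t.

famous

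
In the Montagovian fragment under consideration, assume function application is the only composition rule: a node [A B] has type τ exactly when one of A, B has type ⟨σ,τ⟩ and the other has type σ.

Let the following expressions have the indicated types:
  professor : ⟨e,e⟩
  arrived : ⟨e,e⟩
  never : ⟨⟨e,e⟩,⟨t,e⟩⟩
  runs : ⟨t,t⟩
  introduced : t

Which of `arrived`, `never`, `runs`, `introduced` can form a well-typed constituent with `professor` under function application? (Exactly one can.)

arrived : ⟨e,e⟩ — no; professor wants e, and arrived wants e.
never — combines: never : ⟨⟨e,e⟩,⟨t,e⟩⟩ takes professor : ⟨e,e⟩ as argument, giving ⟨t,e⟩.
runs : ⟨t,t⟩ — no; professor wants e, and runs wants t.
introduced : t — no; professor wants e, and introduced wants nothing (atomic).

never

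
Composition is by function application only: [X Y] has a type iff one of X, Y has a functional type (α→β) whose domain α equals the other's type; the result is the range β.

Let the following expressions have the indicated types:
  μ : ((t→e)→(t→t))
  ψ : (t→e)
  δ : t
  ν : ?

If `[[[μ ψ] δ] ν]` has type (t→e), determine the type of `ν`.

For [[[μ ψ] δ] ν] to have type (t→e) with [[μ ψ] δ] of type t, ν must be the function: ν : (t→(t→e)).

(t→(t→e))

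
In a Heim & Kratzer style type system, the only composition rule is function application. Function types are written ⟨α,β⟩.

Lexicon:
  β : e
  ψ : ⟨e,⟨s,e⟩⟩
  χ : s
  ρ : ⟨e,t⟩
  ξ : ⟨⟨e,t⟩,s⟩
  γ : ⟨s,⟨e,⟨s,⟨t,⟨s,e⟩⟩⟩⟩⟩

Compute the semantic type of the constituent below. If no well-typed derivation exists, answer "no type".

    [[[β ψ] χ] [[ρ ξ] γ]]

At [β ψ], ψ : ⟨e,⟨s,e⟩⟩ takes β : e, giving ⟨s,e⟩.
At [[β ψ] χ], [β ψ] : ⟨s,e⟩ takes χ : s, giving e.
At [ρ ξ], ξ : ⟨⟨e,t⟩,s⟩ takes ρ : ⟨e,t⟩, giving s.
At [[ρ ξ] γ], γ : ⟨s,⟨e,⟨s,⟨t,⟨s,e⟩⟩⟩⟩⟩ takes [ρ ξ] : s, giving ⟨e,⟨s,⟨t,⟨s,e⟩⟩⟩⟩.
At [[[β ψ] χ] [[ρ ξ] γ]], [[ρ ξ] γ] : ⟨e,⟨s,⟨t,⟨s,e⟩⟩⟩⟩ takes [[β ψ] χ] : e, giving ⟨s,⟨t,⟨s,e⟩⟩⟩.

⟨s,⟨t,⟨s,e⟩⟩⟩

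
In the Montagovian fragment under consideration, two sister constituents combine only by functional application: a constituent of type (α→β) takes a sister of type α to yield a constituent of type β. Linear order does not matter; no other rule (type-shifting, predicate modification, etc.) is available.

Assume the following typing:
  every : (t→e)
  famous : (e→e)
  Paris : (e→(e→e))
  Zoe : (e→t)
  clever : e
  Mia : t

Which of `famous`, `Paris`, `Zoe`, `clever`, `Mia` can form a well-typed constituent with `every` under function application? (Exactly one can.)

Mia

famous : (e→e) — no; every wants t, and famous wants e.
Paris : (e→(e→e)) — no; every wants t, and Paris wants e.
Zoe : (e→t) — no; every wants t, and Zoe wants e.
clever : e — no; every wants t, and clever wants nothing (atomic).
Mia — combines: every : (t→e) takes Mia : t as argument, giving e.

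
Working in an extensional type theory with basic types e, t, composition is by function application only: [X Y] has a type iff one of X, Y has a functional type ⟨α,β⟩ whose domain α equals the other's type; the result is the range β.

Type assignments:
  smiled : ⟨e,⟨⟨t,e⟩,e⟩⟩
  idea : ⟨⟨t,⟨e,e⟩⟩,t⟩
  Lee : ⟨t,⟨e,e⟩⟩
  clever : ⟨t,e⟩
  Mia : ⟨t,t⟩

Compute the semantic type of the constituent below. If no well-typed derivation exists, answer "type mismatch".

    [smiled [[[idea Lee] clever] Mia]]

type mismatch

[idea Lee]: ⟨⟨t,⟨e,e⟩⟩,t⟩ applied to ⟨t,⟨e,e⟩⟩ yields t.
[[idea Lee] clever]: ⟨t,e⟩ applied to t yields e.
[[[idea Lee] clever] Mia]: e with ⟨t,t⟩ — neither is a function whose domain matches the other; composition fails here.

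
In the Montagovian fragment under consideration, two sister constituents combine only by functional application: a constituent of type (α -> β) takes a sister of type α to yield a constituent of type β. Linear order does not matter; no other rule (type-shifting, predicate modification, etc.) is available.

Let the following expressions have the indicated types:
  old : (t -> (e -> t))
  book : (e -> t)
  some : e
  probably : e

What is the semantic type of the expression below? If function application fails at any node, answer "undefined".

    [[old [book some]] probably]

[book some]: book is (e -> t), some is e; result t.
[old [book some]]: old is (t -> (e -> t)), [book some] is t; result (e -> t).
[[old [book some]] probably]: [old [book some]] is (e -> t), probably is e; result t.

t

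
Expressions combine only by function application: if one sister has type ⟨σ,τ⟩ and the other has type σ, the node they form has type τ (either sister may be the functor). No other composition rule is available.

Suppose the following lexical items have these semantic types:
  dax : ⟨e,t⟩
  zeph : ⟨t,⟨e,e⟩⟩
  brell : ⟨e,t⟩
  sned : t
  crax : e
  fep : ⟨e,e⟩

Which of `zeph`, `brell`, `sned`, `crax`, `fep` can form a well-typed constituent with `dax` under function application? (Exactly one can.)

zeph : ⟨t,⟨e,e⟩⟩ — no; dax wants e, and zeph wants t.
brell : ⟨e,t⟩ — no; dax wants e, and brell wants e.
sned : t — no; dax wants e, and sned wants nothing (atomic).
crax — combines: dax : ⟨e,t⟩ takes crax : e as argument, giving t.
fep : ⟨e,e⟩ — no; dax wants e, and fep wants e.

crax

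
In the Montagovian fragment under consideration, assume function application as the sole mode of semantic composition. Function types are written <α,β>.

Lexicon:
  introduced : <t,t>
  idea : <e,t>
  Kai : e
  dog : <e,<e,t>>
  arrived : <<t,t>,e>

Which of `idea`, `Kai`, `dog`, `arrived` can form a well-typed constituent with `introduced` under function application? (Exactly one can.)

arrived

idea : <e,t> — introduced needs t; idea needs e; neither fits.
Kai : e — introduced needs t; Kai needs nothing (atomic); neither fits.
dog : <e,<e,t>> — introduced needs t; dog needs e; neither fits.
arrived — combines: arrived : <<t,t>,e> takes introduced : <t,t> as argument, giving e.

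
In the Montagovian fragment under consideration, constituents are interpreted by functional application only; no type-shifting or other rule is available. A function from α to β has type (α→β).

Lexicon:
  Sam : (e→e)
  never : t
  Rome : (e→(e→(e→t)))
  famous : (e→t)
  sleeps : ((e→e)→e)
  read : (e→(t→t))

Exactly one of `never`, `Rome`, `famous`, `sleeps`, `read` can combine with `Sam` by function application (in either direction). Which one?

sleeps

never : t — neither side's domain matches the other.
Rome : (e→(e→(e→t))) — neither side's domain matches the other.
famous : (e→t) — neither side's domain matches the other.
sleeps — combines: sleeps : ((e→e)→e) takes Sam : (e→e) as argument, giving e.
read : (e→(t→t)) — neither side's domain matches the other.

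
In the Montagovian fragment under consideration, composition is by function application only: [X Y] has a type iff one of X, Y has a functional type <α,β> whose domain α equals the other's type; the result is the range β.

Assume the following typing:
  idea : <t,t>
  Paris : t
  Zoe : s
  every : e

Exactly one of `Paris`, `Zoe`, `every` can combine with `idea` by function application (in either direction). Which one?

Paris — combines: idea : <t,t> takes Paris : t as argument, giving t.
Zoe : s — no; idea wants t, and Zoe wants nothing (atomic).
every : e — no; idea wants t, and every wants nothing (atomic).

Paris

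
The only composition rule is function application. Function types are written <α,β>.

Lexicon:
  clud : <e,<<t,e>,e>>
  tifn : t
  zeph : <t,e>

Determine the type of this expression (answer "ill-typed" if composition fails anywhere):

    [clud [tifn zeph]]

<<t,e>,e>

[tifn zeph]: functor zeph : <t,e>, argument tifn : t; result e.
[clud [tifn zeph]]: functor clud : <e,<<t,e>,e>>, argument [tifn zeph] : e; result <<t,e>,e>.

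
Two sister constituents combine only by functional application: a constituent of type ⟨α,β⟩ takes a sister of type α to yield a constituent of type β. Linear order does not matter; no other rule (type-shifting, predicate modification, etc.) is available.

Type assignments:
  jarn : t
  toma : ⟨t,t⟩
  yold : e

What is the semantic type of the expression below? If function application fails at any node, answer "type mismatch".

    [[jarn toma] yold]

type mismatch

[jarn toma]: functor toma : ⟨t,t⟩, argument jarn : t; result t.
At [[jarn toma] yold]: neither t nor e can take the other as argument; the node is ill-typed.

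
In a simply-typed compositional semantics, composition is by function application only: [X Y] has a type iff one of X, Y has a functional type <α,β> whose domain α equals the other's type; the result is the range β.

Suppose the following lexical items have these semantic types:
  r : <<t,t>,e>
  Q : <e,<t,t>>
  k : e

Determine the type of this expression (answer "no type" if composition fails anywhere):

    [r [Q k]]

e

[Q k]: <e,<t,t>> applied to e yields <t,t>.
[r [Q k]]: <<t,t>,e> applied to <t,t> yields e.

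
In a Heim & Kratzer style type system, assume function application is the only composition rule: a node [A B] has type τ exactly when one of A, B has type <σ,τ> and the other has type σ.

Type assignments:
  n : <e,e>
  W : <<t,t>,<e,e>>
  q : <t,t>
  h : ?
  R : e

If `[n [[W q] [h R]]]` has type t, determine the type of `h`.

<e,<<e,e>,<<e,e>,t>>>

For [n [[W q] [h R]]] to have type t with n of type <e,e>, [[W q] [h R]] must be the function: [[W q] [h R]] : <<e,e>,t>.
For [[W q] [h R]] to have type <<e,e>,t> with [W q] of type <e,e>, [h R] must be the function: [h R] : <<e,e>,<<e,e>,t>>.
For [h R] to have type <<e,e>,<<e,e>,t>> with R of type e, h must be the function: h : <e,<<e,e>,<<e,e>,t>>>.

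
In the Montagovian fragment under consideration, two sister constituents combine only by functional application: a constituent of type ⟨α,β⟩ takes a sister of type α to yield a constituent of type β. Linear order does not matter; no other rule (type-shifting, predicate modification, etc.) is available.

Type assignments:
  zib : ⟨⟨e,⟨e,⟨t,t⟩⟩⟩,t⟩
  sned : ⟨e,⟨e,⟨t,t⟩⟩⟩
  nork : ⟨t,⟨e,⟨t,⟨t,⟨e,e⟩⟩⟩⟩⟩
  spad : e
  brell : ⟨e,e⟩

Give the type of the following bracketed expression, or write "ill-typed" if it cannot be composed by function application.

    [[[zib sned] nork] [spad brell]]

⟨t,⟨t,⟨e,e⟩⟩⟩

[zib sned] — zib of type ⟨⟨e,⟨e,⟨t,t⟩⟩⟩,t⟩ combines with sned of type ⟨e,⟨e,⟨t,t⟩⟩⟩: type t.
[[zib sned] nork] — nork of type ⟨t,⟨e,⟨t,⟨t,⟨e,e⟩⟩⟩⟩⟩ combines with [zib sned] of type t: type ⟨e,⟨t,⟨t,⟨e,e⟩⟩⟩⟩.
[spad brell] — brell of type ⟨e,e⟩ combines with spad of type e: type e.
[[[zib sned] nork] [spad brell]] — [[zib sned] nork] of type ⟨e,⟨t,⟨t,⟨e,e⟩⟩⟩⟩ combines with [spad brell] of type e: type ⟨t,⟨t,⟨e,e⟩⟩⟩.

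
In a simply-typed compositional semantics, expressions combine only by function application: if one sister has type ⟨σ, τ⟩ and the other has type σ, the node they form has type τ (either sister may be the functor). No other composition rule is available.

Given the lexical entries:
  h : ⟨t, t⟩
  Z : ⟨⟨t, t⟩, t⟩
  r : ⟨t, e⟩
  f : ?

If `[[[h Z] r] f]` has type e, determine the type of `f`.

[[[h Z] r] f] must have type e. The sister [[h Z] r] has type e; that is not a function onto e, so f must be the functor, of type ⟨e, e⟩.

⟨e, e⟩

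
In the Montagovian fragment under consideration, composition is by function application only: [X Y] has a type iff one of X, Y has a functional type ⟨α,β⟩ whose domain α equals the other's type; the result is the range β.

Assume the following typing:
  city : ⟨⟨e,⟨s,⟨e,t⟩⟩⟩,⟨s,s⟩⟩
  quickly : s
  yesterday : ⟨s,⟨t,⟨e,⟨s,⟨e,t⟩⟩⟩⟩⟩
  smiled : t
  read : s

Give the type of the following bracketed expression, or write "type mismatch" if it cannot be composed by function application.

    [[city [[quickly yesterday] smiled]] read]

[quickly yesterday]: functor yesterday : ⟨s,⟨t,⟨e,⟨s,⟨e,t⟩⟩⟩⟩⟩, argument quickly : s; result ⟨t,⟨e,⟨s,⟨e,t⟩⟩⟩⟩.
[[quickly yesterday] smiled]: functor [quickly yesterday] : ⟨t,⟨e,⟨s,⟨e,t⟩⟩⟩⟩, argument smiled : t; result ⟨e,⟨s,⟨e,t⟩⟩⟩.
[city [[quickly yesterday] smiled]]: functor city : ⟨⟨e,⟨s,⟨e,t⟩⟩⟩,⟨s,s⟩⟩, argument [[quickly yesterday] smiled] : ⟨e,⟨s,⟨e,t⟩⟩⟩; result ⟨s,s⟩.
[[city [[quickly yesterday] smiled]] read]: functor [city [[quickly yesterday] smiled]] : ⟨s,s⟩, argument read : s; result s.

s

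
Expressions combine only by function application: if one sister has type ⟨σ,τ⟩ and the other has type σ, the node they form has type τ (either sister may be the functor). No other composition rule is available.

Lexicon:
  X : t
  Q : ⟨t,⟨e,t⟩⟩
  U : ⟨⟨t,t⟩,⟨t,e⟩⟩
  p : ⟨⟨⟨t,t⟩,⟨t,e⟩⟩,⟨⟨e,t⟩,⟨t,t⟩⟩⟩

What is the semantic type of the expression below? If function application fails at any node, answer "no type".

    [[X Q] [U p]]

⟨t,t⟩

At [X Q], Q : ⟨t,⟨e,t⟩⟩ takes X : t, giving ⟨e,t⟩.
At [U p], p : ⟨⟨⟨t,t⟩,⟨t,e⟩⟩,⟨⟨e,t⟩,⟨t,t⟩⟩⟩ takes U : ⟨⟨t,t⟩,⟨t,e⟩⟩, giving ⟨⟨e,t⟩,⟨t,t⟩⟩.
At [[X Q] [U p]], [U p] : ⟨⟨e,t⟩,⟨t,t⟩⟩ takes [X Q] : ⟨e,t⟩, giving ⟨t,t⟩.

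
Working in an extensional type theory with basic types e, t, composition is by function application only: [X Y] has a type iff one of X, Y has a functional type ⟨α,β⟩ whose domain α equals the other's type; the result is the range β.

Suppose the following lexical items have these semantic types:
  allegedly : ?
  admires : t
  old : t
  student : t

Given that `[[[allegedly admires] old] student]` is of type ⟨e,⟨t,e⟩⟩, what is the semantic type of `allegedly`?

At [[[allegedly admires] old] student] (required: ⟨e,⟨t,e⟩⟩): student is t, which is not a function with range ⟨e,⟨t,e⟩⟩; hence [[allegedly admires] old] is the functor — type ⟨t,⟨e,⟨t,e⟩⟩⟩.
At [[allegedly admires] old] (required: ⟨t,⟨e,⟨t,e⟩⟩⟩): old is t, which is not a function with range ⟨t,⟨e,⟨t,e⟩⟩⟩; hence [allegedly admires] is the functor — type ⟨t,⟨t,⟨e,⟨t,e⟩⟩⟩⟩.
At [allegedly admires] (required: ⟨t,⟨t,⟨e,⟨t,e⟩⟩⟩⟩): admires is t, which is not a function with range ⟨t,⟨t,⟨e,⟨t,e⟩⟩⟩⟩; hence allegedly is the functor — type ⟨t,⟨t,⟨t,⟨e,⟨t,e⟩⟩⟩⟩⟩.

⟨t,⟨t,⟨t,⟨e,⟨t,e⟩⟩⟩⟩⟩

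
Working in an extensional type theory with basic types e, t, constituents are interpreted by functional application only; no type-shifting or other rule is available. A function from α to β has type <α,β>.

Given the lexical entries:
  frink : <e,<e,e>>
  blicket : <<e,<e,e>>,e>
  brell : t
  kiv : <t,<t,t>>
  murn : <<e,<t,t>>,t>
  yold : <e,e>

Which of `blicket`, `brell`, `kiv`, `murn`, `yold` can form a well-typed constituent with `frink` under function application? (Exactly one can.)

blicket

blicket — combines: blicket : <<e,<e,e>>,e> takes frink : <e,<e,e>> as argument, giving e.
brell : t — neither side's domain matches the other.
kiv : <t,<t,t>> — neither side's domain matches the other.
murn : <<e,<t,t>>,t> — neither side's domain matches the other.
yold : <e,e> — neither side's domain matches the other.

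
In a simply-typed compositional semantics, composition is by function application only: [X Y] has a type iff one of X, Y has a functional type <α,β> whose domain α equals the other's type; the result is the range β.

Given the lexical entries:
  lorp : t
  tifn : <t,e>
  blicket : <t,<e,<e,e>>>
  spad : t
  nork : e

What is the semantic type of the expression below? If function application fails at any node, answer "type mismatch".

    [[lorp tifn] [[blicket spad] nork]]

[lorp tifn]: functor tifn : <t,e>, argument lorp : t; result e.
[blicket spad]: functor blicket : <t,<e,<e,e>>>, argument spad : t; result <e,<e,e>>.
[[blicket spad] nork]: functor [blicket spad] : <e,<e,e>>, argument nork : e; result <e,e>.
[[lorp tifn] [[blicket spad] nork]]: functor [[blicket spad] nork] : <e,e>, argument [lorp tifn] : e; result e.

e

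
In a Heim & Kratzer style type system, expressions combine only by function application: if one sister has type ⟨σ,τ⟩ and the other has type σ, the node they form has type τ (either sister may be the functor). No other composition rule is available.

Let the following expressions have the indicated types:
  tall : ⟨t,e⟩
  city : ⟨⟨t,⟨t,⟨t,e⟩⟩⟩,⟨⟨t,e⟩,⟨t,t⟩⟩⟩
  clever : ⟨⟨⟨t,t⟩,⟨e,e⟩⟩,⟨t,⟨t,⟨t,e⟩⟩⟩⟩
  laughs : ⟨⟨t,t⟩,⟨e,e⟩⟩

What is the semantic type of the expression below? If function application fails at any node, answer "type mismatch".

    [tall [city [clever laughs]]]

⟨t,t⟩

[clever laughs]: functor clever : ⟨⟨⟨t,t⟩,⟨e,e⟩⟩,⟨t,⟨t,⟨t,e⟩⟩⟩⟩, argument laughs : ⟨⟨t,t⟩,⟨e,e⟩⟩; result ⟨t,⟨t,⟨t,e⟩⟩⟩.
[city [clever laughs]]: functor city : ⟨⟨t,⟨t,⟨t,e⟩⟩⟩,⟨⟨t,e⟩,⟨t,t⟩⟩⟩, argument [clever laughs] : ⟨t,⟨t,⟨t,e⟩⟩⟩; result ⟨⟨t,e⟩,⟨t,t⟩⟩.
[tall [city [clever laughs]]]: functor [city [clever laughs]] : ⟨⟨t,e⟩,⟨t,t⟩⟩, argument tall : ⟨t,e⟩; result ⟨t,t⟩.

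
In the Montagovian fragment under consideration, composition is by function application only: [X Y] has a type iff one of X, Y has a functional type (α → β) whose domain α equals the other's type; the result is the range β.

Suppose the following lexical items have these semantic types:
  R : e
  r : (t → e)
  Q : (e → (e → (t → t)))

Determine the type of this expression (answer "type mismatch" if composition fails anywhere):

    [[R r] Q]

type mismatch

[R r]: e with (t → e) — neither is a function whose domain matches the other; composition fails here.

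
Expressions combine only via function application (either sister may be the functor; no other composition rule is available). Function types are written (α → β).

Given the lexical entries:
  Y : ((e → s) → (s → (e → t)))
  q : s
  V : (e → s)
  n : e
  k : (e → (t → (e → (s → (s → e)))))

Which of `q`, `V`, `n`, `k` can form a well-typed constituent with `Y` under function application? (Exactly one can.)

V

q : s — neither side's domain matches the other.
V — combines: Y : ((e → s) → (s → (e → t))) takes V : (e → s) as argument, giving (s → (e → t)).
n : e — neither side's domain matches the other.
k : (e → (t → (e → (s → (s → e))))) — neither side's domain matches the other.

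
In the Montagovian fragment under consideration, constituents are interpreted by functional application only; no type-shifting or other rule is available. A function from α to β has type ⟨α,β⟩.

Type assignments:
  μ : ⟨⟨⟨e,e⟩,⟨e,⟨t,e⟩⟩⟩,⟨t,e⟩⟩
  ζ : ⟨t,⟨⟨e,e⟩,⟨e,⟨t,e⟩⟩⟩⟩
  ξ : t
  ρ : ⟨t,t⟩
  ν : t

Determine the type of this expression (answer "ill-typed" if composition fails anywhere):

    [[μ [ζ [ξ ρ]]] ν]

[ξ ρ]: ⟨t,t⟩ applied to t yields t.
[ζ [ξ ρ]]: ⟨t,⟨⟨e,e⟩,⟨e,⟨t,e⟩⟩⟩⟩ applied to t yields ⟨⟨e,e⟩,⟨e,⟨t,e⟩⟩⟩.
[μ [ζ [ξ ρ]]]: ⟨⟨⟨e,e⟩,⟨e,⟨t,e⟩⟩⟩,⟨t,e⟩⟩ applied to ⟨⟨e,e⟩,⟨e,⟨t,e⟩⟩⟩ yields ⟨t,e⟩.
[[μ [ζ [ξ ρ]]] ν]: ⟨t,e⟩ applied to t yields e.

e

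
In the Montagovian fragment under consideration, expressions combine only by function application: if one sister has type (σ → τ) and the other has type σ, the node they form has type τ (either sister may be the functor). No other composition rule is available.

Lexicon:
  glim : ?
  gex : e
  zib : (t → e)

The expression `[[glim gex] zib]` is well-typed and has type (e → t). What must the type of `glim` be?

[[glim gex] zib] must have type (e → t). The sister zib has type (t → e); that is not a function onto (e → t), so [glim gex] must be the functor, of type ((t → e) → (e → t)).
[glim gex] must have type ((t → e) → (e → t)). The sister gex has type e; that is not a function onto ((t → e) → (e → t)), so glim must be the functor, of type (e → ((t → e) → (e → t))).

(e → ((t → e) → (e → t)))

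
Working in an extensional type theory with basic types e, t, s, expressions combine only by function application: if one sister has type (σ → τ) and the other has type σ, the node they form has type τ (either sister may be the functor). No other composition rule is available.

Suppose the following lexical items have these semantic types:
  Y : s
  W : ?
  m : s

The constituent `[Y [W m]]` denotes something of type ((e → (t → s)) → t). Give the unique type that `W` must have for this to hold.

(s → (s → ((e → (t → s)) → t)))

For [Y [W m]] to have type ((e → (t → s)) → t) with Y of type s, [W m] must be the function: [W m] : (s → ((e → (t → s)) → t)).
For [W m] to have type (s → ((e → (t → s)) → t)) with m of type s, W must be the function: W : (s → (s → ((e → (t → s)) → t))).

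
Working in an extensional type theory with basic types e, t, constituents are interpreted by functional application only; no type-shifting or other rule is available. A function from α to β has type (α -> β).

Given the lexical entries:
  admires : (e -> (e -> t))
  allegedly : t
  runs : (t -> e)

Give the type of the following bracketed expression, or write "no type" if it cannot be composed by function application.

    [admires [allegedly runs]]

[allegedly runs]: runs is (t -> e), allegedly is t; result e.
[admires [allegedly runs]]: admires is (e -> (e -> t)), [allegedly runs] is e; result (e -> t).

(e -> t)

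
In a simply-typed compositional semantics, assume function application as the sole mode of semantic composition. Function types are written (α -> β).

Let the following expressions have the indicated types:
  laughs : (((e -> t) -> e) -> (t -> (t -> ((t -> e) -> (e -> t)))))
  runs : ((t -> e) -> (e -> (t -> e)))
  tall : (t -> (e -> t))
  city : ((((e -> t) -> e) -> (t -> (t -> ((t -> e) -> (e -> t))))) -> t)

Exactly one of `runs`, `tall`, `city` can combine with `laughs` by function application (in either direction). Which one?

city

runs : ((t -> e) -> (e -> (t -> e))) — laughs needs ((e -> t) -> e); runs needs (t -> e); neither fits.
tall : (t -> (e -> t)) — laughs needs ((e -> t) -> e); tall needs t; neither fits.
city — combines: city : ((((e -> t) -> e) -> (t -> (t -> ((t -> e) -> (e -> t))))) -> t) takes laughs : (((e -> t) -> e) -> (t -> (t -> ((t -> e) -> (e -> t))))) as argument, giving t.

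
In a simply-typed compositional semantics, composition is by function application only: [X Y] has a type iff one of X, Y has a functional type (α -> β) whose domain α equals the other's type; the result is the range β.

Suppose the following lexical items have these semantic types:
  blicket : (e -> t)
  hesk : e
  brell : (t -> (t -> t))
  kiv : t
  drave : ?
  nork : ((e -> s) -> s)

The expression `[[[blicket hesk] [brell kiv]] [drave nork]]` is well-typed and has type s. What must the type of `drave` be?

[[[blicket hesk] [brell kiv]] [drave nork]] is required to be s. [[blicket hesk] [brell kiv]] : t cannot yield s as functor, so [drave nork] : (t -> s).
[drave nork] is required to be (t -> s). nork : ((e -> s) -> s) cannot yield (t -> s) as functor, so drave : (((e -> s) -> s) -> (t -> s)).

(((e -> s) -> s) -> (t -> s))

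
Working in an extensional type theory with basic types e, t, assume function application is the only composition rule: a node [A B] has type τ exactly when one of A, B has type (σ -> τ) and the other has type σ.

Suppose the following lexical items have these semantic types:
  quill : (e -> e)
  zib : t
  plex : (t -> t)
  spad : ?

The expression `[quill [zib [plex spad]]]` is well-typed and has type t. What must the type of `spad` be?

((t -> t) -> (t -> ((e -> e) -> t)))

[quill [zib [plex spad]]] is required to be t. quill : (e -> e) cannot yield t as functor, so [zib [plex spad]] : ((e -> e) -> t).
[zib [plex spad]] is required to be ((e -> e) -> t). zib : t cannot yield ((e -> e) -> t) as functor, so [plex spad] : (t -> ((e -> e) -> t)).
[plex spad] is required to be (t -> ((e -> e) -> t)). plex : (t -> t) cannot yield (t -> ((e -> e) -> t)) as functor, so spad : ((t -> t) -> (t -> ((e -> e) -> t))).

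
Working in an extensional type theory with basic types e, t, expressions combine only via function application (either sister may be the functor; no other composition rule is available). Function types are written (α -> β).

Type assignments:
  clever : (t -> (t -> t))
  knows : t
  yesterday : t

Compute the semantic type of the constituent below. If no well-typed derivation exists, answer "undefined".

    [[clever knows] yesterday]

[clever knows] — clever of type (t -> (t -> t)) combines with knows of type t: type (t -> t).
[[clever knows] yesterday] — [clever knows] of type (t -> t) combines with yesterday of type t: type t.

t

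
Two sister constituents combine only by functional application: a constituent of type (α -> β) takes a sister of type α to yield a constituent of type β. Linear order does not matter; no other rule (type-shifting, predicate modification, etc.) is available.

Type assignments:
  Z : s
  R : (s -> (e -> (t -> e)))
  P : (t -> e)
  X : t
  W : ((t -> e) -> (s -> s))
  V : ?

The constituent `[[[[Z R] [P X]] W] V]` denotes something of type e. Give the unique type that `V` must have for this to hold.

((s -> s) -> e)

At [[[[Z R] [P X]] W] V] (required: e): [[[Z R] [P X]] W] is (s -> s), which is not a function with range e; hence V is the functor — type ((s -> s) -> e).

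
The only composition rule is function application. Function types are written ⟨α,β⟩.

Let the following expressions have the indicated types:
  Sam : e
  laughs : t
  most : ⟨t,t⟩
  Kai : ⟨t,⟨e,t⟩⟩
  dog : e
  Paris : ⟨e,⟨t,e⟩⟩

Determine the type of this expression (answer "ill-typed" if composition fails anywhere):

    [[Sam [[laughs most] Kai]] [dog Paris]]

e

[laughs most]: ⟨t,t⟩ applied to t yields t.
[[laughs most] Kai]: ⟨t,⟨e,t⟩⟩ applied to t yields ⟨e,t⟩.
[Sam [[laughs most] Kai]]: ⟨e,t⟩ applied to e yields t.
[dog Paris]: ⟨e,⟨t,e⟩⟩ applied to e yields ⟨t,e⟩.
[[Sam [[laughs most] Kai]] [dog Paris]]: ⟨t,e⟩ applied to t yields e.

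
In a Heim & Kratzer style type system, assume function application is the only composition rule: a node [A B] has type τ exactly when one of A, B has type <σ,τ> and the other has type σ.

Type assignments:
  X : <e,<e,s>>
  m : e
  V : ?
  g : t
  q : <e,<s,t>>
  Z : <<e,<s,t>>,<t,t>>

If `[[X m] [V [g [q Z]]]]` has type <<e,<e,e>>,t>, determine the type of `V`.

<t,<<e,s>,<<e,<e,e>>,t>>>

For [[X m] [V [g [q Z]]]] to have type <<e,<e,e>>,t> with [X m] of type <e,s>, [V [g [q Z]]] must be the function: [V [g [q Z]]] : <<e,s>,<<e,<e,e>>,t>>.
For [V [g [q Z]]] to have type <<e,s>,<<e,<e,e>>,t>> with [g [q Z]] of type t, V must be the function: V : <t,<<e,s>,<<e,<e,e>>,t>>>.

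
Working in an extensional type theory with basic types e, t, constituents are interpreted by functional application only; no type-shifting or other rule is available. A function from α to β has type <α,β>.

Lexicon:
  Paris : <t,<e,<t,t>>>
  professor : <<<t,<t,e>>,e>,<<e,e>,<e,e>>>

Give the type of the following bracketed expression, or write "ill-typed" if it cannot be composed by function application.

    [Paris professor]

At [Paris professor]: neither <t,<e,<t,t>>> nor <<<t,<t,e>>,e>,<<e,e>,<e,e>>> can take the other as argument; the node is ill-typed.

ill-typed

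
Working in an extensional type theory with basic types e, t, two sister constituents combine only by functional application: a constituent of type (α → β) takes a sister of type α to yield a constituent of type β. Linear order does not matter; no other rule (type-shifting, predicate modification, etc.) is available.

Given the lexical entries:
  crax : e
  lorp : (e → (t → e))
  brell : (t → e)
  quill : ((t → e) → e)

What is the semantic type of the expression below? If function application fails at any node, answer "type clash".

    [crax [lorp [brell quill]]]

[brell quill]: functor quill : ((t → e) → e), argument brell : (t → e); result e.
[lorp [brell quill]]: functor lorp : (e → (t → e)), argument [brell quill] : e; result (t → e).
At [crax [lorp [brell quill]]]: neither e nor (t → e) can take the other as argument; the node is ill-typed.

type clash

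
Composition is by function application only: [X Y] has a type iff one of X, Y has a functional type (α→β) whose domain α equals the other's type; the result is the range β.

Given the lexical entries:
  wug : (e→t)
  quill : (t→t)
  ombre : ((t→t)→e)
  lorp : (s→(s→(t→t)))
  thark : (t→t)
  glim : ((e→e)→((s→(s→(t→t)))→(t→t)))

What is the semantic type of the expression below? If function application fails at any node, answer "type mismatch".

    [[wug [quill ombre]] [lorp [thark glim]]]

type mismatch

At [quill ombre], ombre : ((t→t)→e) takes quill : (t→t), giving e.
At [wug [quill ombre]], wug : (e→t) takes [quill ombre] : e, giving t.
At [thark glim]: neither (t→t) nor ((e→e)→((s→(s→(t→t)))→(t→t))) can take the other as argument; the node is ill-typed.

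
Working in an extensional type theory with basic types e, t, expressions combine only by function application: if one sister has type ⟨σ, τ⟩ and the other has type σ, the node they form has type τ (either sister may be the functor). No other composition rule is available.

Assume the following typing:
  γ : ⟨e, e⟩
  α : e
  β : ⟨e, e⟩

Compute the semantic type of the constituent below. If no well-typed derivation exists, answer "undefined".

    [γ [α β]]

e

[α β]: β is ⟨e, e⟩, α is e; result e.
[γ [α β]]: γ is ⟨e, e⟩, [α β] is e; result e.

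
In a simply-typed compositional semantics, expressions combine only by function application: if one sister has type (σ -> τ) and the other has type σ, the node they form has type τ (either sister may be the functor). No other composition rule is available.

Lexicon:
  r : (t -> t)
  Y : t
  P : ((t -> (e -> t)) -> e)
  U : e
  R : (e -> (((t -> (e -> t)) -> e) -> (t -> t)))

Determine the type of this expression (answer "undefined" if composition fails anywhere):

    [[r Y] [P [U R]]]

[r Y] — r of type (t -> t) combines with Y of type t: type t.
[U R] — R of type (e -> (((t -> (e -> t)) -> e) -> (t -> t))) combines with U of type e: type (((t -> (e -> t)) -> e) -> (t -> t)).
[P [U R]] — [U R] of type (((t -> (e -> t)) -> e) -> (t -> t)) combines with P of type ((t -> (e -> t)) -> e): type (t -> t).
[[r Y] [P [U R]]] — [P [U R]] of type (t -> t) combines with [r Y] of type t: type t.

t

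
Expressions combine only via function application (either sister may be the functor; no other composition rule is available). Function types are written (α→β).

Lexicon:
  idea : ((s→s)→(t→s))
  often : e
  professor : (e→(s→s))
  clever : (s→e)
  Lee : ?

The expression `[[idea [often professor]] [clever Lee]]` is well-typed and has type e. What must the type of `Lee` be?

[[idea [often professor]] [clever Lee]] is required to be e. [idea [often professor]] : (t→s) cannot yield e as functor, so [clever Lee] : ((t→s)→e).
[clever Lee] is required to be ((t→s)→e). clever : (s→e) cannot yield ((t→s)→e) as functor, so Lee : ((s→e)→((t→s)→e)).

((s→e)→((t→s)→e))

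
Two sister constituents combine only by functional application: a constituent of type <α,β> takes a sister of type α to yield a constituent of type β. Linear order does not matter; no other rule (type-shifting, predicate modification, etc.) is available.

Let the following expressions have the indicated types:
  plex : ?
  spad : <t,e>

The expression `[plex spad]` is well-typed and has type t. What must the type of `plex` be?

At [plex spad] (required: t): spad is <t,e>, which is not a function with range t; hence plex is the functor — type <<t,e>,t>.

<<t,e>,t>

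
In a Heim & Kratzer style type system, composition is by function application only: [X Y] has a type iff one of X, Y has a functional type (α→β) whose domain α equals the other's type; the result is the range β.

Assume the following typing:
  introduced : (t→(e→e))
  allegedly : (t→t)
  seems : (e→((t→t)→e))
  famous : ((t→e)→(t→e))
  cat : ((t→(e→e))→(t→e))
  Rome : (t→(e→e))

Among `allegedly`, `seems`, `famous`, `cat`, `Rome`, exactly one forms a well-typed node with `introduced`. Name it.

cat

allegedly : (t→t) — neither side's domain matches the other.
seems : (e→((t→t)→e)) — neither side's domain matches the other.
famous : ((t→e)→(t→e)) — neither side's domain matches the other.
cat — combines: cat : ((t→(e→e))→(t→e)) takes introduced : (t→(e→e)) as argument, giving (t→e).
Rome : (t→(e→e)) — neither side's domain matches the other.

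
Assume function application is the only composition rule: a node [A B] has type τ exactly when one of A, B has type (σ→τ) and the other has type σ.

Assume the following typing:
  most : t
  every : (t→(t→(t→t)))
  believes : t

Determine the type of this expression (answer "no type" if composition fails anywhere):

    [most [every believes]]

[every believes]: every is (t→(t→(t→t))), believes is t; result (t→(t→t)).
[most [every believes]]: [every believes] is (t→(t→t)), most is t; result (t→t).

(t→t)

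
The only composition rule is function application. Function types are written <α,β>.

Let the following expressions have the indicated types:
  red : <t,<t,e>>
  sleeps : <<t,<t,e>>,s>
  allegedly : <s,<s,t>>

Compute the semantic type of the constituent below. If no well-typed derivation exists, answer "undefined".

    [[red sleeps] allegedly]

At [red sleeps], sleeps : <<t,<t,e>>,s> takes red : <t,<t,e>>, giving s.
At [[red sleeps] allegedly], allegedly : <s,<s,t>> takes [red sleeps] : s, giving <s,t>.

<s,t>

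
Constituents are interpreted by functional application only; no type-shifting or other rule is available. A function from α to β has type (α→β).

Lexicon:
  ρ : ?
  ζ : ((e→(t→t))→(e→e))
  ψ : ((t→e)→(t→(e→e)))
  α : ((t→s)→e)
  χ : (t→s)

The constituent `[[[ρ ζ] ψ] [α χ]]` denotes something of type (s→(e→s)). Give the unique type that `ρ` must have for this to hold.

For [[[ρ ζ] ψ] [α χ]] to have type (s→(e→s)) with [α χ] of type e, [[ρ ζ] ψ] must be the function: [[ρ ζ] ψ] : (e→(s→(e→s))).
For [[ρ ζ] ψ] to have type (e→(s→(e→s))) with ψ of type ((t→e)→(t→(e→e))), [ρ ζ] must be the function: [ρ ζ] : (((t→e)→(t→(e→e)))→(e→(s→(e→s)))).
For [ρ ζ] to have type (((t→e)→(t→(e→e)))→(e→(s→(e→s)))) with ζ of type ((e→(t→t))→(e→e)), ρ must be the function: ρ : (((e→(t→t))→(e→e))→(((t→e)→(t→(e→e)))→(e→(s→(e→s))))).

(((e→(t→t))→(e→e))→(((t→e)→(t→(e→e)))→(e→(s→(e→s)))))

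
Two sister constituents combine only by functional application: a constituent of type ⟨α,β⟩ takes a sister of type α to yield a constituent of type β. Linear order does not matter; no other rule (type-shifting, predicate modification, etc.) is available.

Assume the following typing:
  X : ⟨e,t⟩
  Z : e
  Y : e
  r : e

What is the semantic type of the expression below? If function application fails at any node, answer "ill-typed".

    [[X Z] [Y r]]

[X Z]: X is ⟨e,t⟩, Z is e; result t.
At [Y r]: neither e nor e can take the other as argument; the node is ill-typed.

ill-typed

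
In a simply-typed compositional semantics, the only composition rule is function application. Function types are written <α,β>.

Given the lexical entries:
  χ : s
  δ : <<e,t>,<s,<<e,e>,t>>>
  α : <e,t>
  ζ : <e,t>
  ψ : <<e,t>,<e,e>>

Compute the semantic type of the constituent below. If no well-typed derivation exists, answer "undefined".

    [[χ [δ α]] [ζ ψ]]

At [δ α], δ : <<e,t>,<s,<<e,e>,t>>> takes α : <e,t>, giving <s,<<e,e>,t>>.
At [χ [δ α]], [δ α] : <s,<<e,e>,t>> takes χ : s, giving <<e,e>,t>.
At [ζ ψ], ψ : <<e,t>,<e,e>> takes ζ : <e,t>, giving <e,e>.
At [[χ [δ α]] [ζ ψ]], [χ [δ α]] : <<e,e>,t> takes [ζ ψ] : <e,e>, giving t.

t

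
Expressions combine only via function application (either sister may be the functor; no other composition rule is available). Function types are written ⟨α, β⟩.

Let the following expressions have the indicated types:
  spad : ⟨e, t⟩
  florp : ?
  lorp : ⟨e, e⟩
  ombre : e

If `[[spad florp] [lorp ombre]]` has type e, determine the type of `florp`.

⟨⟨e, t⟩, ⟨e, e⟩⟩

[[spad florp] [lorp ombre]] must have type e. The sister [lorp ombre] has type e; that is not a function onto e, so [spad florp] must be the functor, of type ⟨e, e⟩.
[spad florp] must have type ⟨e, e⟩. The sister spad has type ⟨e, t⟩; that is not a function onto ⟨e, e⟩, so florp must be the functor, of type ⟨⟨e, t⟩, ⟨e, e⟩⟩.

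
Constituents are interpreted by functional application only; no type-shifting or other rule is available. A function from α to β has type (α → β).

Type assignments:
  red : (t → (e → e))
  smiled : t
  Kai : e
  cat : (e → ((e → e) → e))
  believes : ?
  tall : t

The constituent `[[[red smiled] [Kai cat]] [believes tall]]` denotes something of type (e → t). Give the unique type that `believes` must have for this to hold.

(t → (e → (e → t)))

For [[[red smiled] [Kai cat]] [believes tall]] to have type (e → t) with [[red smiled] [Kai cat]] of type e, [believes tall] must be the function: [believes tall] : (e → (e → t)).
For [believes tall] to have type (e → (e → t)) with tall of type t, believes must be the function: believes : (t → (e → (e → t))).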